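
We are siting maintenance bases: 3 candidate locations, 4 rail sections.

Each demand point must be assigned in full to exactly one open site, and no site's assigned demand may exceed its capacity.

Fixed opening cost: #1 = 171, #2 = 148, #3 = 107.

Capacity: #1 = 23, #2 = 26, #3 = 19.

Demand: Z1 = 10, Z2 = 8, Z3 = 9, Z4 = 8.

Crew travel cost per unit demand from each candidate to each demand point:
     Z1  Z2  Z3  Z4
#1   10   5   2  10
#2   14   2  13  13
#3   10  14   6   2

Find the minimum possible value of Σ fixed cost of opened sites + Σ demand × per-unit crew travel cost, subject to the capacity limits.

452

Open {#1, #3}; cheapest assignment that respects the capacities:
  #1 (cap 23, load 17): Z2, Z3 — cost 8×5 + 9×2 = 58
  #3 (cap 19, load 18): Z1, Z4 — cost 10×10 + 8×2 = 116
  Shipping 174, fixed 278 → total 452.
  Any other capacity-feasible assignment to {#1, #3} ships for at least 174.
Compare {#2, #3}: its best feasible assignment gives total 481.
Compare {#1, #2}: its best feasible assignment gives total 557.
Every other set of open sites that can feasibly serve all demand totals ≥ 481 even under its best assignment. Minimum: 452.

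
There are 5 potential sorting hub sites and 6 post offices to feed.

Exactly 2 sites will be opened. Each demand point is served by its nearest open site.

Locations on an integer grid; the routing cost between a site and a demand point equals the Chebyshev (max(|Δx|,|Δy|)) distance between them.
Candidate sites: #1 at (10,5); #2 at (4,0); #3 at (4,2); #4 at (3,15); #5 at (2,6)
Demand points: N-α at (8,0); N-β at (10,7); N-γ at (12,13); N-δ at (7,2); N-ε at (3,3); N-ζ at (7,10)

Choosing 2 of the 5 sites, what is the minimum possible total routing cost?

23

Open {#1, #3}.
  N-α→#3 4, N-β→#1 2, N-γ→#1 8, N-δ→#1 3, N-ε→#3 1, N-ζ→#1 5  ⇒ total 23.
Compare {#1, #2}: total 25.
Compare {#1, #5}: total 26.
No size-2 selection does better; minimum is 23.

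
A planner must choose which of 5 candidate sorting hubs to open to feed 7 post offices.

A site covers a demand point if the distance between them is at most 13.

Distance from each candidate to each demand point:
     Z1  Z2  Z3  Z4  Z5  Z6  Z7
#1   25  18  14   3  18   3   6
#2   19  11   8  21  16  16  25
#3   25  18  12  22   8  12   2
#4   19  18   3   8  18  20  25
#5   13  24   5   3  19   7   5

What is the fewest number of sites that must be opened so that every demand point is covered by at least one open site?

3

Coverage sets (demand points within 13 of each site):
  #1: {Z4, Z6, Z7}
  #2: {Z2, Z3}
  #3: {Z3, Z5, Z6, Z7}
  #4: {Z3, Z4}
  #5: {Z1, Z3, Z4, Z6, Z7}
No 2 sites suffice: every size-2 union leaves at least one demand point uncovered.
But {#2, #3, #5} covers everything, so the minimum is 3.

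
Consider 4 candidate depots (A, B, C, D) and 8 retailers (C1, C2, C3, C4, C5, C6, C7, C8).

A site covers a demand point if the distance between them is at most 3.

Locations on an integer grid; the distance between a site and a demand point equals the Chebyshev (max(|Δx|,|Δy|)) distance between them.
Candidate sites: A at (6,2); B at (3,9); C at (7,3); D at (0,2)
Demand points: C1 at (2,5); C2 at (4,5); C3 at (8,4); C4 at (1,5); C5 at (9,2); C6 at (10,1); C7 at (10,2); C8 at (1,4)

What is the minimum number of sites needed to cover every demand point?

2

Coverage sets (demand points within 3 of each site):
  A: {C2, C3, C5}
  B: {}
  C: {C2, C3, C5, C6, C7}
  D: {C1, C4, C8}
No single site covers all 8 demand points.
But {C, D} covers everything, so the minimum is 2.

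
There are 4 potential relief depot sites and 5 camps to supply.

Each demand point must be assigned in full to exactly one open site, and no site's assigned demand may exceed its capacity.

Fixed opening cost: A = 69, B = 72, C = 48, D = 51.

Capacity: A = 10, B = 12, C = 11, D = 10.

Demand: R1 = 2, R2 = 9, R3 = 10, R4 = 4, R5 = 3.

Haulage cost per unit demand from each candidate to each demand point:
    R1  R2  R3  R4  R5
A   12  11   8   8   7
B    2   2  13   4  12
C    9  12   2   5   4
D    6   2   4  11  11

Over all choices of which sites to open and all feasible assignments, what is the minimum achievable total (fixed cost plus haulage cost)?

Open {B, C, D}; cheapest assignment that respects the capacities:
  B (cap 12, load 9): R1, R4, R5 — cost 2×2 + 4×4 + 3×12 = 56
  C (cap 11, load 10): R3 — cost 10×2 = 20
  D (cap 10, load 9): R2 — cost 9×2 = 18
  Shipping 94, fixed 171 → total 265.
  Any other capacity-feasible assignment to {B, C, D} ships for at least 94.
Compare {A, C, D}: its best feasible assignment gives total 283.
Compare {A, B, C}: its best feasible assignment gives total 284.
Every other set of open sites that can feasibly serve all demand totals ≥ 283 even under its best assignment. Minimum: 265.

265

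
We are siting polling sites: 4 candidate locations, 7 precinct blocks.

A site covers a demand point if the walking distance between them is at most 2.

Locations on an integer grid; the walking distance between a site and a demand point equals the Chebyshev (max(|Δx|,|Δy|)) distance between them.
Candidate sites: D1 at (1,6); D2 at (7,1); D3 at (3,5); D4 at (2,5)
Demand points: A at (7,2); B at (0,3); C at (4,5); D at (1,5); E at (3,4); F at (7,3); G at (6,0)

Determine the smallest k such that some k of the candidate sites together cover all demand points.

2

Coverage sets (demand points within 2 of each site):
  D1: {D, E}
  D2: {A, F, G}
  D3: {C, D, E}
  D4: {B, C, D, E}
No single site covers all 7 demand points.
But {D2, D4} covers everything, so the minimum is 2.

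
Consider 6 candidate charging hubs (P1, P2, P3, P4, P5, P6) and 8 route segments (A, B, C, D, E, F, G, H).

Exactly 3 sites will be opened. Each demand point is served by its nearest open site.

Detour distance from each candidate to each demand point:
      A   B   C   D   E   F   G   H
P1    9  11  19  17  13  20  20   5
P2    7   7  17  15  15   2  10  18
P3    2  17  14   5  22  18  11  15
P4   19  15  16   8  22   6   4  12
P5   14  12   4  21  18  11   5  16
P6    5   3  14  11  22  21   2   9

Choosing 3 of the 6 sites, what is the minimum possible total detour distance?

51

Open {P2, P5, P6}.
  A→P6 5, B→P6 3, C→P5 4, D→P6 11, E→P2 15, F→P2 2, G→P6 2, H→P6 9  ⇒ total 51.
Compare {P2, P3, P6}: total 52.
Compare {P1, P5, P6}: total 54.
No size-3 selection does better; minimum is 51.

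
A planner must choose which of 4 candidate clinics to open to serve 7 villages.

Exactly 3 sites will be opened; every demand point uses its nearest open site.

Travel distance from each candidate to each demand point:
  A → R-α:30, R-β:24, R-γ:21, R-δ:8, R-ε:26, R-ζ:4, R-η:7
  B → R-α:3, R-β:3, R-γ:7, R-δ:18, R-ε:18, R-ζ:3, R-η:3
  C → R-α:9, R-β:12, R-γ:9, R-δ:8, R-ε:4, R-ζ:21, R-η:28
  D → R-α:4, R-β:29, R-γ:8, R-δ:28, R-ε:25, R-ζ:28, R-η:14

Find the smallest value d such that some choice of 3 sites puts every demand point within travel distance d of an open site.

8

Open {A, B, C}.
  Farthest demand point is R-δ at travel distance 8 (to A); all others are ≤ 8.
With {B, C, D} the worst case is 8.
With {A, C, D} the worst case is 12.
No size-3 selection achieves below 8.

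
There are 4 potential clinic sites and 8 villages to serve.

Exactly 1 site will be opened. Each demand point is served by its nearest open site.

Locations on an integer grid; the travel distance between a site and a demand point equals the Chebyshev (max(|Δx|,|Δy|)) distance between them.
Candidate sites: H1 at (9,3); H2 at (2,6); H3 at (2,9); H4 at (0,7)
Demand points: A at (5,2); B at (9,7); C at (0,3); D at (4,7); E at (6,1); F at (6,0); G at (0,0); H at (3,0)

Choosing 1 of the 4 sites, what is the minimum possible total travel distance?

39

Open {H2}.
  A→H2 4, B→H2 7, C→H2 3, D→H2 2, E→H2 5, F→H2 6, G→H2 6, H→H2 6  ⇒ total 39.
Compare {H1}: total 43.
Compare {H4}: total 49.
No size-1 selection does better; minimum is 39.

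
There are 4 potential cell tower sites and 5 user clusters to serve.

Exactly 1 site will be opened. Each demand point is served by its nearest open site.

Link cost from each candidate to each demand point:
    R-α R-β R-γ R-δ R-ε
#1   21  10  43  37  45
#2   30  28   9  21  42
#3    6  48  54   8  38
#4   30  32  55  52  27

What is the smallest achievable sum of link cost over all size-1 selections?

Open {#2}.
  R-α→#2 30, R-β→#2 28, R-γ→#2 9, R-δ→#2 21, R-ε→#2 42  ⇒ total 130.
Compare {#3}: total 154.
Compare {#1}: total 156.
No size-1 selection does better; minimum is 130.

130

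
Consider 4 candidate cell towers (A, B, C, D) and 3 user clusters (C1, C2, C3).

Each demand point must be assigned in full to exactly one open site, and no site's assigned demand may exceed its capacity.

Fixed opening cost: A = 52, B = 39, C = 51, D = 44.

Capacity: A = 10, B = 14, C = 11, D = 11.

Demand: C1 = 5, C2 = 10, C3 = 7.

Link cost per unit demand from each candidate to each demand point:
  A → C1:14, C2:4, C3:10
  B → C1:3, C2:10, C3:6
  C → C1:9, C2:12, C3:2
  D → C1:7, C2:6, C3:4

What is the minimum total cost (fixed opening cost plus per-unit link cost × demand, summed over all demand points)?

Open {A, B}; cheapest assignment that respects the capacities:
  A (cap 10, load 10): C2 — cost 10×4 = 40
  B (cap 14, load 12): C1, C3 — cost 5×3 + 7×6 = 57
  Shipping 97, fixed 91 → total 188.
  Any other capacity-feasible assignment to {A, B} ships for at least 97.
Compare {B, D}: its best feasible assignment gives total 200.
Compare {A, B, C}: its best feasible assignment gives total 211.
Every other set of open sites that can feasibly serve all demand totals ≥ 200 even under its best assignment. Minimum: 188.

188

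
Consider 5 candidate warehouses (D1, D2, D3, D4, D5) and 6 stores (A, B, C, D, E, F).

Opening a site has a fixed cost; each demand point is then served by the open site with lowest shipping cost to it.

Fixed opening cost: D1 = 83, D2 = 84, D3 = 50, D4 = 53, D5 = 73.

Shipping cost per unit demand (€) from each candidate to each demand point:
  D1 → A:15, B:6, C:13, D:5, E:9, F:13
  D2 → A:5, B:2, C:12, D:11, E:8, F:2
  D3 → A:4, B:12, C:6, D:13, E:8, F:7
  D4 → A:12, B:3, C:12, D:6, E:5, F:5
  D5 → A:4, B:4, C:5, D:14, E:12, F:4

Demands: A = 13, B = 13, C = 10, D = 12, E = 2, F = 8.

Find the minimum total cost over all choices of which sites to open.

376

Open {D3, D4}: assign each demand point to its cheapest open site.
  A→D3 13×4=52, B→D4 13×3=39, C→D3 10×6=60, D→D4 12×6=72, E→D4 2×5=10, F→D4 8×5=40
  shipping cost 273, fixed 103 → total 376.
Compare {D4, D5}: shipping cost 255 + fixed 126 = 381.
Compare {D1, D5}: shipping cost 264 + fixed 156 = 420.
Compare {D2, D3, D4}: shipping cost 236 + fixed 187 = 423.
All other subsets cost ≥ 381. Minimum total cost: 376.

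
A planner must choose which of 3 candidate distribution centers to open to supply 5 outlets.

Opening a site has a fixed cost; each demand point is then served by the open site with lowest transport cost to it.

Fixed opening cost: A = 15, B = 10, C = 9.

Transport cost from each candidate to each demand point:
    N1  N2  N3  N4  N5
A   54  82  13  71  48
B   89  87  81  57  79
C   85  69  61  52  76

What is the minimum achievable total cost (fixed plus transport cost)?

260

Open {A, C}: assign each demand point to its cheapest open site.
  N1→A 54, N2→C 69, N3→A 13, N4→C 52, N5→A 48
  transport cost 236, fixed 24 → total 260.
Compare {A, B, C}: transport cost 236 + fixed 34 = 270.
Compare {A, B}: transport cost 254 + fixed 25 = 279.
Compare {A}: transport cost 268 + fixed 15 = 283.
All other subsets cost ≥ 270. Minimum total cost: 260.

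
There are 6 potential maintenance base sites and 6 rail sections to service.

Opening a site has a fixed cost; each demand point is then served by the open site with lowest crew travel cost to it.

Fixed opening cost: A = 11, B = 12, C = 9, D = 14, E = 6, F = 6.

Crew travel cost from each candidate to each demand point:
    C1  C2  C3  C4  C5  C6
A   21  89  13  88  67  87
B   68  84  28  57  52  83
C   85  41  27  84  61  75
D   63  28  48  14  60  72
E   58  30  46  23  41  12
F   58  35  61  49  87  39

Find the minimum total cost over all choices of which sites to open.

Open {A, E}: assign each demand point to its cheapest open site.
  C1→A 21, C2→E 30, C3→A 13, C4→E 23, C5→E 41, C6→E 12
  crew travel cost 140, fixed 17 → total 157.
Compare {A, D, E}: crew travel cost 129 + fixed 31 = 160.
Compare {A, E, F}: crew travel cost 140 + fixed 23 = 163.
Compare {A, C, E}: crew travel cost 140 + fixed 26 = 166.
All other subsets cost ≥ 160. Minimum total cost: 157.

157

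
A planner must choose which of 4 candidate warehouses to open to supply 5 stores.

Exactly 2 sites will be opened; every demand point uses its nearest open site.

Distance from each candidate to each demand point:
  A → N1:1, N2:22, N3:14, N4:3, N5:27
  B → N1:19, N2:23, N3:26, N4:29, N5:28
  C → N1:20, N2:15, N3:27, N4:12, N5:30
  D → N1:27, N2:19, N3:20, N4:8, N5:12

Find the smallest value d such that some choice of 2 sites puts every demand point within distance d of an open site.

19

Open {A, D}.
  Farthest demand point is N2 at distance 19 (to D); all others are ≤ 19.
With {B, D} the worst case is 20.
With {C, D} the worst case is 20.
No size-2 selection achieves below 19.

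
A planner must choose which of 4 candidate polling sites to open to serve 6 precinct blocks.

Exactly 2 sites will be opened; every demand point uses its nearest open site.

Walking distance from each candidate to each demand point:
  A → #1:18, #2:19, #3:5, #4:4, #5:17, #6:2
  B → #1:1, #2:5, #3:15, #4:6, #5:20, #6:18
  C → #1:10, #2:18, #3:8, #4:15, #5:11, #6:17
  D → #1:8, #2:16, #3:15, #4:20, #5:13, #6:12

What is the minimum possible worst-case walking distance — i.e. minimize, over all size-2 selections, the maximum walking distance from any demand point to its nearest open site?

Open {B, D}.
  Farthest demand point is #3 at walking distance 15 (to B); all others are ≤ 15.
With {A, D} the worst case is 16.
With {C, D} the worst case is 16.
No size-2 selection achieves below 15.

15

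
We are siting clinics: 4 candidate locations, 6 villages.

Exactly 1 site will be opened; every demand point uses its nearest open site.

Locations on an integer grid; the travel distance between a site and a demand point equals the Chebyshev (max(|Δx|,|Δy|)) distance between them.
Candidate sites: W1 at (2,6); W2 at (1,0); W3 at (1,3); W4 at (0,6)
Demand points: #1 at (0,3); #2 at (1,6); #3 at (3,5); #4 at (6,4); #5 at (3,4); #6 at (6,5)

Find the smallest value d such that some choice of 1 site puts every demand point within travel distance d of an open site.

Open {W1}.
  Farthest demand point is #4 at travel distance 4 (to W1); all others are ≤ 4.
With {W3} the worst case is 5.
With {W2} the worst case is 6.
No size-1 selection achieves below 4.

4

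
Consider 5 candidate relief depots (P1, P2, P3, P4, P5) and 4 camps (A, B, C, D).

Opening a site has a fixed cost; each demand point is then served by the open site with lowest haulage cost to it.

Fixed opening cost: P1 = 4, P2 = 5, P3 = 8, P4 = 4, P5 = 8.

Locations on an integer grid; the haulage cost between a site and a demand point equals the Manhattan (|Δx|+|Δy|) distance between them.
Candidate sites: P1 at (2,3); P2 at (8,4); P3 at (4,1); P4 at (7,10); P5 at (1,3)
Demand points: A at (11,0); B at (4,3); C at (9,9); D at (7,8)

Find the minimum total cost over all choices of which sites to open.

Open {P2, P4}: assign each demand point to its cheapest open site.
  A→P2 7, B→P2 5, C→P4 3, D→P4 2
  haulage cost 17, fixed 9 → total 26.
Compare {P1, P4}: haulage cost 19 + fixed 8 = 27.
Compare {P3, P4}: haulage cost 15 + fixed 12 = 27.
Compare {P1, P2, P4}: haulage cost 14 + fixed 13 = 27.
All other subsets cost ≥ 27. Minimum total cost: 26.

26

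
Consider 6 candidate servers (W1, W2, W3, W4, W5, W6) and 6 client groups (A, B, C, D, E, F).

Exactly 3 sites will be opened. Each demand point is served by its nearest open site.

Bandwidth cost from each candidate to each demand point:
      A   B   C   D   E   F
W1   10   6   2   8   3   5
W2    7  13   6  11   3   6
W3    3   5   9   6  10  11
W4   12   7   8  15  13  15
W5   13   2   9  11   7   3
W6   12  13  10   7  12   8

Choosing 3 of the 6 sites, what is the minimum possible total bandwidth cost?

Open {W1, W3, W5}.
  A→W3 3, B→W5 2, C→W1 2, D→W3 6, E→W1 3, F→W5 3  ⇒ total 19.
Compare {W2, W3, W5}: total 23.
Compare {W1, W2, W3}: total 24.
No size-3 selection does better; minimum is 19.

19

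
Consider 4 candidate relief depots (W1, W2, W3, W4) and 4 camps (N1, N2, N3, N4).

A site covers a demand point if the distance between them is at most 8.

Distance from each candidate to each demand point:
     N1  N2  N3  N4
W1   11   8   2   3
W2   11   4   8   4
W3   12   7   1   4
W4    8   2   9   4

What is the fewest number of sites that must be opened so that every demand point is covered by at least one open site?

2

Coverage sets (demand points within 8 of each site):
  W1: {N2, N3, N4}
  W2: {N2, N3, N4}
  W3: {N2, N3, N4}
  W4: {N1, N2, N4}
No single site covers all 4 demand points.
But {W1, W4} covers everything, so the minimum is 2.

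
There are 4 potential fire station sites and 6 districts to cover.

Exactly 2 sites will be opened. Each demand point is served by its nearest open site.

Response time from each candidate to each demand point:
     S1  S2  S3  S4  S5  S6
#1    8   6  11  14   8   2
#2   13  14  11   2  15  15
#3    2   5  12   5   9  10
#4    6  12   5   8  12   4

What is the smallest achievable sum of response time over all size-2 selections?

Open {#3, #4}.
  S1→#3 2, S2→#3 5, S3→#4 5, S4→#3 5, S5→#3 9, S6→#4 4  ⇒ total 30.
Compare {#1, #3}: total 33.
Compare {#1, #4}: total 35.
No size-2 selection does better; minimum is 30.

30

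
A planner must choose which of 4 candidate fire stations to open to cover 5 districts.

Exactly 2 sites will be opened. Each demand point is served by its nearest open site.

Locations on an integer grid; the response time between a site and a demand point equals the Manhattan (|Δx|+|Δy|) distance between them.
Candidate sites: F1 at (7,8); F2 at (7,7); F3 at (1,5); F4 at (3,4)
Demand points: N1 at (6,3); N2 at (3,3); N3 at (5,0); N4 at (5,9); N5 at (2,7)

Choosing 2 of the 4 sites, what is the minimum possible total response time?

Open {F1, F4}.
  N1→F4 4, N2→F4 1, N3→F4 6, N4→F1 3, N5→F4 4  ⇒ total 18.
Compare {F2, F4}: total 19.
Compare {F3, F4}: total 21.
No size-2 selection does better; minimum is 18.

18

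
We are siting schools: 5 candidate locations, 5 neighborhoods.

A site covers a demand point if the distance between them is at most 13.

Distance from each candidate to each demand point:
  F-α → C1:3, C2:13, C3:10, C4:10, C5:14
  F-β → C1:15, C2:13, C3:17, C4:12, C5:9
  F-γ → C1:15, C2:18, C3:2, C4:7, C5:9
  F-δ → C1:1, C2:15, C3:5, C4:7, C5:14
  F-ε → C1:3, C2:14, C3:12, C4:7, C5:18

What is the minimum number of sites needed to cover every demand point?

2

Coverage sets (demand points within 13 of each site):
  F-α: {C1, C2, C3, C4}
  F-β: {C2, C4, C5}
  F-γ: {C3, C4, C5}
  F-δ: {C1, C3, C4}
  F-ε: {C1, C3, C4}
No single site covers all 5 demand points.
But {F-α, F-β} covers everything, so the minimum is 2.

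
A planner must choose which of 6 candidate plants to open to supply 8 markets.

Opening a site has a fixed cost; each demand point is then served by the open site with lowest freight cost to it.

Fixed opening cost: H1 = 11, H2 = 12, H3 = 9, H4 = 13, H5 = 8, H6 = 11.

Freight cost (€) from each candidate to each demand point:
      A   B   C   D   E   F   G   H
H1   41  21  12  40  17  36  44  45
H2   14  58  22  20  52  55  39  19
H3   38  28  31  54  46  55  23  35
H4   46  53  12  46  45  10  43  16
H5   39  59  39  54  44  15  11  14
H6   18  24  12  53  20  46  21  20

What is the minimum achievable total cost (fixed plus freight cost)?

155

Open {H1, H2, H5}: assign each demand point to its cheapest open site.
  A→H2 14, B→H1 21, C→H1 12, D→H2 20, E→H1 17, F→H5 15, G→H5 11, H→H5 14
  freight cost 124, fixed 31 → total 155.
Compare {H2, H5, H6}: freight cost 130 + fixed 31 = 161.
Compare {H1, H2, H4, H5}: freight cost 119 + fixed 44 = 163.
Compare {H1, H2, H3, H5}: freight cost 124 + fixed 40 = 164.
All other subsets cost ≥ 161. Minimum total cost: 155.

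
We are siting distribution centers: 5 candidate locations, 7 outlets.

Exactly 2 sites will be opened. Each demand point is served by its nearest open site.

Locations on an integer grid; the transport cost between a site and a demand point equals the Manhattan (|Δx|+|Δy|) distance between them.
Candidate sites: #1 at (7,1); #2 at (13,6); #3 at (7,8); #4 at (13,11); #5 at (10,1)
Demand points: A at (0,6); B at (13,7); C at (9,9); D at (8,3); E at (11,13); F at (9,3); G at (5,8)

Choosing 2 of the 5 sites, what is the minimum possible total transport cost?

Open {#3, #4}.
  A→#3 9, B→#4 4, C→#3 3, D→#3 6, E→#4 4, F→#3 7, G→#3 2  ⇒ total 35.
Compare {#1, #3}: total 37.
Compare {#2, #3}: total 37.
No size-2 selection does better; minimum is 35.

35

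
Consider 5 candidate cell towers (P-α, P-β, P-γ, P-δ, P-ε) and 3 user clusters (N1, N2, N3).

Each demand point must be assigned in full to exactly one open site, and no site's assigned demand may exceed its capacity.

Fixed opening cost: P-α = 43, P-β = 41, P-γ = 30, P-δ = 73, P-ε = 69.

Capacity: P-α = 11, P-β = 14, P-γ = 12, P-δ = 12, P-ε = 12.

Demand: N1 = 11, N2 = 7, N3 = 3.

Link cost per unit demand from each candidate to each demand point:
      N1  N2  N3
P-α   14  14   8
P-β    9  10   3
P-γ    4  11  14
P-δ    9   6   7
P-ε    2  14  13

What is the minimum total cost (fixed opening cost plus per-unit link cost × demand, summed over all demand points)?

194

Open {P-β, P-γ}; cheapest assignment that respects the capacities:
  P-β (cap 14, load 10): N2, N3 — cost 7×10 + 3×3 = 79
  P-γ (cap 12, load 11): N1 — cost 11×4 = 44
  Shipping 123, fixed 71 → total 194.
  Any other capacity-feasible assignment to {P-β, P-γ} ships for at least 123.
Compare {P-γ, P-δ}: its best feasible assignment gives total 210.
Compare {P-β, P-ε}: its best feasible assignment gives total 211.
Every other set of open sites that can feasibly serve all demand totals ≥ 210 even under its best assignment. Minimum: 194.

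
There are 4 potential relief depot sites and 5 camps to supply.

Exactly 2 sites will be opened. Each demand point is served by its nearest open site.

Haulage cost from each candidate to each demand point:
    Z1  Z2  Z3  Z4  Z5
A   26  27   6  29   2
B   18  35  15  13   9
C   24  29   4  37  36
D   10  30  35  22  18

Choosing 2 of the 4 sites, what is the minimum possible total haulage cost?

Open {A, B}.
  Z1→B 18, Z2→A 27, Z3→A 6, Z4→B 13, Z5→A 2  ⇒ total 66.
Compare {A, D}: total 67.
Compare {B, C}: total 73.
No size-2 selection does better; minimum is 66.

66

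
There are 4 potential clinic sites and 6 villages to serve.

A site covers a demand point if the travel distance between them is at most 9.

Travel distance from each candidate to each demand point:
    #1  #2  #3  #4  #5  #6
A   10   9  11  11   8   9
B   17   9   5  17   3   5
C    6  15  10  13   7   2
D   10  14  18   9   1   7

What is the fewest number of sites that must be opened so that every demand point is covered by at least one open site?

Coverage sets (demand points within 9 of each site):
  A: {#2, #5, #6}
  B: {#2, #3, #5, #6}
  C: {#1, #5, #6}
  D: {#4, #5, #6}
No 2 sites suffice: every size-2 union leaves at least one demand point uncovered.
But {B, C, D} covers everything, so the minimum is 3.

3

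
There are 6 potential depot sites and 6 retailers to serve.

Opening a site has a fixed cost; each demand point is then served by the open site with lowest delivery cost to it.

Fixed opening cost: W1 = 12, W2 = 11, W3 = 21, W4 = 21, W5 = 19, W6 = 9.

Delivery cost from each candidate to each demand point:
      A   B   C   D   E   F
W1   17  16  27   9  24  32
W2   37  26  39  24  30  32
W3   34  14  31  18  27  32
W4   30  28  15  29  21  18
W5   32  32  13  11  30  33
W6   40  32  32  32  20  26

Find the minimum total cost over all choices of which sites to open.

Open {W1, W4}: assign each demand point to its cheapest open site.
  A→W1 17, B→W1 16, C→W4 15, D→W1 9, E→W4 21, F→W4 18
  delivery cost 96, fixed 33 → total 129.
Compare {W1, W6}: delivery cost 115 + fixed 21 = 136.
Compare {W1}: delivery cost 125 + fixed 12 = 137.
Compare {W1, W4, W6}: delivery cost 95 + fixed 42 = 137.
All other subsets cost ≥ 136. Minimum total cost: 129.

129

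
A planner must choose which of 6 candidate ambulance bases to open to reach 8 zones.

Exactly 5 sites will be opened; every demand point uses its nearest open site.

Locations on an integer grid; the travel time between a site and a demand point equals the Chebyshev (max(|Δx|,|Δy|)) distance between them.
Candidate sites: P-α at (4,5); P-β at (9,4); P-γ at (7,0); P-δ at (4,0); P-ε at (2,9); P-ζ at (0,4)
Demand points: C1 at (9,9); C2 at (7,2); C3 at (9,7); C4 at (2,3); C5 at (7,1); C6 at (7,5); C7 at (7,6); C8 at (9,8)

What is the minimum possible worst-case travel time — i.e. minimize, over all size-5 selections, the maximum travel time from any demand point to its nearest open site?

Open {P-α, P-β, P-γ, P-δ, P-ε}.
  Farthest demand point is C1 at travel time 5 (to P-α); all others are ≤ 5.
With {P-α, P-β, P-γ, P-δ, P-ζ} the worst case is 5.
With {P-α, P-β, P-γ, P-ε, P-ζ} the worst case is 5.
No size-5 selection achieves below 5.

5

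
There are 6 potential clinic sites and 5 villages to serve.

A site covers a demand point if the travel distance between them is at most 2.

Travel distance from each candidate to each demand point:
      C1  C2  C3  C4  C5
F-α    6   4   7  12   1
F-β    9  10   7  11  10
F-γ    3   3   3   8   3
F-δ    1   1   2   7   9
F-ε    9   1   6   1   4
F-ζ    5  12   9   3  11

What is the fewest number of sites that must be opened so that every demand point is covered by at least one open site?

Coverage sets (demand points within 2 of each site):
  F-α: {C5}
  F-β: {}
  F-γ: {}
  F-δ: {C1, C2, C3}
  F-ε: {C2, C4}
  F-ζ: {}
No 2 sites suffice: every size-2 union leaves at least one demand point uncovered.
But {F-α, F-δ, F-ε} covers everything, so the minimum is 3.

3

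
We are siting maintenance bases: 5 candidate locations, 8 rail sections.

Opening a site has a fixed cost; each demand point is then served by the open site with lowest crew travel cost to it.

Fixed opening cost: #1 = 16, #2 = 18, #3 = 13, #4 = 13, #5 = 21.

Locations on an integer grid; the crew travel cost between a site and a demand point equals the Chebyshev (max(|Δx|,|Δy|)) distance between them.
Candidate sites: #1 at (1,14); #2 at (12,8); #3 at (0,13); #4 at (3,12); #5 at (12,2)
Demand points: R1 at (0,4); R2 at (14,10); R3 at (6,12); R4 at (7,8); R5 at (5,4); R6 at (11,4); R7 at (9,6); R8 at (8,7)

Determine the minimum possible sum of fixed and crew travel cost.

Open {#2}: assign each demand point to its cheapest open site.
  R1→#2 12, R2→#2 2, R3→#2 6, R4→#2 5, R5→#2 7, R6→#2 4, R7→#2 3, R8→#2 4
  crew travel cost 43, fixed 18 → total 61.
Compare {#4}: crew travel cost 53 + fixed 13 = 66.
Compare {#2, #4}: crew travel cost 35 + fixed 31 = 66.
Compare {#2, #3}: crew travel cost 40 + fixed 31 = 71.
All other subsets cost ≥ 66. Minimum total cost: 61.

61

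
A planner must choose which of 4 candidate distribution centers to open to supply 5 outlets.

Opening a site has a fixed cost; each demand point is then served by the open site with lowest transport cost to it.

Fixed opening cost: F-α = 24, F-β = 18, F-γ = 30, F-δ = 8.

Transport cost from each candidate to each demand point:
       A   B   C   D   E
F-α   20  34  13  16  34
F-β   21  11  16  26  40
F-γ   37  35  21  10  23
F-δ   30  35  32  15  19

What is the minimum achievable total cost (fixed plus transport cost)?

Open {F-β, F-δ}: assign each demand point to its cheapest open site.
  A→F-β 21, B→F-β 11, C→F-β 16, D→F-δ 15, E→F-δ 19
  transport cost 82, fixed 26 → total 108.
Compare {F-α, F-β, F-δ}: transport cost 78 + fixed 50 = 128.
Compare {F-β, F-γ}: transport cost 81 + fixed 48 = 129.
Compare {F-β}: transport cost 114 + fixed 18 = 132.
All other subsets cost ≥ 128. Minimum total cost: 108.

108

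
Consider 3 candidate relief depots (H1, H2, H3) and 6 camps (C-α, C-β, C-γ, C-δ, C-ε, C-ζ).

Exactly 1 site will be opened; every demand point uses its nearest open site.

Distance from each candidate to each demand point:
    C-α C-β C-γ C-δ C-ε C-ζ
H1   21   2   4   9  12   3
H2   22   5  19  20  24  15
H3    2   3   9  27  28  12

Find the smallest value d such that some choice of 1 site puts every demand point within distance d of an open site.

Open {H1}.
  Farthest demand point is C-α at distance 21 (to H1); all others are ≤ 21.
With {H2} the worst case is 24.
With {H3} the worst case is 28.
No size-1 selection achieves below 21.

21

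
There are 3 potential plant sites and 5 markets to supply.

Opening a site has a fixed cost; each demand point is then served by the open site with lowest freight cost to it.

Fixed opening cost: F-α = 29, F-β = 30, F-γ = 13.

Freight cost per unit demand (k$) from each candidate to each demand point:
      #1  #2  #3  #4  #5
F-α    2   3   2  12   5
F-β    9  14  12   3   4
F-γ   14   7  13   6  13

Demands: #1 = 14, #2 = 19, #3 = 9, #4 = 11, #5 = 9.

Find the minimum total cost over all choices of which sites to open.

231

Open {F-α, F-β}: assign each demand point to its cheapest open site.
  #1→F-α 14×2=28, #2→F-α 19×3=57, #3→F-α 9×2=18, #4→F-β 11×3=33, #5→F-β 9×4=36
  freight cost 172, fixed 59 → total 231.
Compare {F-α, F-β, F-γ}: freight cost 172 + fixed 72 = 244.
Compare {F-α, F-γ}: freight cost 214 + fixed 42 = 256.
Compare {F-α}: freight cost 280 + fixed 29 = 309.
All other subsets cost ≥ 244. Minimum total cost: 231.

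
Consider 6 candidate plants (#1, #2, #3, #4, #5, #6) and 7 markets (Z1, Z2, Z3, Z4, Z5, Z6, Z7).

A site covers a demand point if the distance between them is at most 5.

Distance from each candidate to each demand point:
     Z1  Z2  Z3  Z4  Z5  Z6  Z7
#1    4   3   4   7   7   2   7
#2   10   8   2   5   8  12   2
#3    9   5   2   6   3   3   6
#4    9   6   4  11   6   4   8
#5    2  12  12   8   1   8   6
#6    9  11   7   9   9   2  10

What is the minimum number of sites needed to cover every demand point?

Coverage sets (demand points within 5 of each site):
  #1: {Z1, Z2, Z3, Z6}
  #2: {Z3, Z4, Z7}
  #3: {Z2, Z3, Z5, Z6}
  #4: {Z3, Z6}
  #5: {Z1, Z5}
  #6: {Z6}
No 2 sites suffice: every size-2 union leaves at least one demand point uncovered.
But {#1, #2, #3} covers everything, so the minimum is 3.

3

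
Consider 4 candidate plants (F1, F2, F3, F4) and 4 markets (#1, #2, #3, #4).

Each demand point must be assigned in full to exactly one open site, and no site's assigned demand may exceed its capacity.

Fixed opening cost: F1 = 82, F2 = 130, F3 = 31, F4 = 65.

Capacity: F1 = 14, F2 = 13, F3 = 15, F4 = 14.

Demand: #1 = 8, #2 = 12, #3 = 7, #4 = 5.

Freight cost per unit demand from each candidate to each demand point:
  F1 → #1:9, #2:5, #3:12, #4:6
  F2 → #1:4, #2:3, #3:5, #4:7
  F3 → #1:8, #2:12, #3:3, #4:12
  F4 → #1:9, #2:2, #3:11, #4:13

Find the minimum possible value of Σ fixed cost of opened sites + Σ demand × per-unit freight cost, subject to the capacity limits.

317

Open {F1, F3, F4}; cheapest assignment that respects the capacities:
  F1 (cap 14, load 5): #4 — cost 5×6 = 30
  F3 (cap 15, load 15): #1, #3 — cost 8×8 + 7×3 = 85
  F4 (cap 14, load 12): #2 — cost 12×2 = 24
  Shipping 139, fixed 178 → total 317.
  Any other capacity-feasible assignment to {F1, F3, F4} ships for at least 139.
Compare {F2, F3, F4}: its best feasible assignment gives total 338.
Compare {F1, F2, F3}: its best feasible assignment gives total 391.
Every other set of open sites that can feasibly serve all demand totals ≥ 338 even under its best assignment. Minimum: 317.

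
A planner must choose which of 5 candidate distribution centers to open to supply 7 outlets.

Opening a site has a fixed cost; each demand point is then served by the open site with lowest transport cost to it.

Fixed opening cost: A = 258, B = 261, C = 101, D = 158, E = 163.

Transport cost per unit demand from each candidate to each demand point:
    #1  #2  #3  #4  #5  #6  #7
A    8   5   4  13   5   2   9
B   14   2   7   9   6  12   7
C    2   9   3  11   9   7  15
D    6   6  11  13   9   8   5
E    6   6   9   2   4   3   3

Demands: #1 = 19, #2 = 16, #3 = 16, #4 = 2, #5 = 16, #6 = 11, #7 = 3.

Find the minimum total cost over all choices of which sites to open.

556

Open {C, E}: assign each demand point to its cheapest open site.
  #1→C 19×2=38, #2→E 16×6=96, #3→C 16×3=48, #4→E 2×2=4, #5→E 16×4=64, #6→E 11×3=33, #7→E 3×3=9
  transport cost 292, fixed 264 → total 556.
Compare {C}: transport cost 518 + fixed 101 = 619.
Compare {E}: transport cost 464 + fixed 163 = 627.
Compare {A, C}: transport cost 317 + fixed 359 = 676.
All other subsets cost ≥ 619. Minimum total cost: 556.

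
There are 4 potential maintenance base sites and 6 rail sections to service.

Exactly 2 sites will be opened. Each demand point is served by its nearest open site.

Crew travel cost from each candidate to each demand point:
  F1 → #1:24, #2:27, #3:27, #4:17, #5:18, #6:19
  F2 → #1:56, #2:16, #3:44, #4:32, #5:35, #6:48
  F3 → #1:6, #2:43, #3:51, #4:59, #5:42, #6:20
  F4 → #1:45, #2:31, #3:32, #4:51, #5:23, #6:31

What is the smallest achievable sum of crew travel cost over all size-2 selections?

114

Open {F1, F3}.
  #1→F3 6, #2→F1 27, #3→F1 27, #4→F1 17, #5→F1 18, #6→F1 19  ⇒ total 114.
Compare {F1, F2}: total 121.
Compare {F1, F4}: total 132.
No size-2 selection does better; minimum is 114.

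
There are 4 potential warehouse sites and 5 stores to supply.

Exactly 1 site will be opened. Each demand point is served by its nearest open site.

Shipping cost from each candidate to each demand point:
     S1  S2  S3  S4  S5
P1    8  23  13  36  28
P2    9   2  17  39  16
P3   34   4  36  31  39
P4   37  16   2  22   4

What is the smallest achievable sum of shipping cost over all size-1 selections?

81

Open {P4}.
  S1→P4 37, S2→P4 16, S3→P4 2, S4→P4 22, S5→P4 4  ⇒ total 81.
Compare {P2}: total 83.
Compare {P1}: total 108.
No size-1 selection does better; minimum is 81.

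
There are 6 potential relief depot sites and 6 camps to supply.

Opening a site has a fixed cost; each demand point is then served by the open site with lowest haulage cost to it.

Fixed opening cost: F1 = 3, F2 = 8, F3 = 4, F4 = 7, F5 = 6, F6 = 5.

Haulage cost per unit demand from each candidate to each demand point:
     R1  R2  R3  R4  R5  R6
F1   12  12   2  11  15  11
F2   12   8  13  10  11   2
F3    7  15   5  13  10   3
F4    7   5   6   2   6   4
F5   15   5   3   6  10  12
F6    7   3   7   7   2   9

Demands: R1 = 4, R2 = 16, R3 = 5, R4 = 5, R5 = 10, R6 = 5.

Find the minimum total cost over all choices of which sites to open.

Open {F1, F2, F4, F6}: assign each demand point to its cheapest open site.
  R1→F4 4×7=28, R2→F6 16×3=48, R3→F1 5×2=10, R4→F4 5×2=10, R5→F6 10×2=20, R6→F2 5×2=10
  haulage cost 126, fixed 23 → total 149.
Compare {F1, F3, F4, F6}: haulage cost 131 + fixed 19 = 150.
Compare {F1, F4, F6}: haulage cost 136 + fixed 15 = 151.
Compare {F1, F2, F3, F4, F6}: haulage cost 126 + fixed 27 = 153.
All other subsets cost ≥ 150. Minimum total cost: 149.

149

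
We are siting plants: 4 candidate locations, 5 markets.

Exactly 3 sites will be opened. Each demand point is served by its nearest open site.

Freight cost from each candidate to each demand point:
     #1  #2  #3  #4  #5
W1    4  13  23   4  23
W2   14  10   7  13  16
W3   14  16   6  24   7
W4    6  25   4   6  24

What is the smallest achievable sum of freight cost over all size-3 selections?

31

Open {W1, W2, W3}.
  #1→W1 4, #2→W2 10, #3→W3 6, #4→W1 4, #5→W3 7  ⇒ total 31.
Compare {W1, W3, W4}: total 32.
Compare {W2, W3, W4}: total 33.
No size-3 selection does better; minimum is 31.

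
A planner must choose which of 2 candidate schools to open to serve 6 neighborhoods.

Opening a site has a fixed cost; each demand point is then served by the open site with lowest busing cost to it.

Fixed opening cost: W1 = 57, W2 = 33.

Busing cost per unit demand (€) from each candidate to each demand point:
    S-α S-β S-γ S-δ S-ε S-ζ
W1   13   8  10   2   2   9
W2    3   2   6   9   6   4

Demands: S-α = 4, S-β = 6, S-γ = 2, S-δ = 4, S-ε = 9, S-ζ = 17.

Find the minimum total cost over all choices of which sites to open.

Open {W1, W2}: assign each demand point to its cheapest open site.
  S-α→W2 4×3=12, S-β→W2 6×2=12, S-γ→W2 2×6=12, S-δ→W1 4×2=8, S-ε→W1 9×2=18, S-ζ→W2 17×4=68
  busing cost 130, fixed 90 → total 220.
Compare {W2}: busing cost 194 + fixed 33 = 227.
Compare {W1}: busing cost 299 + fixed 57 = 356.

220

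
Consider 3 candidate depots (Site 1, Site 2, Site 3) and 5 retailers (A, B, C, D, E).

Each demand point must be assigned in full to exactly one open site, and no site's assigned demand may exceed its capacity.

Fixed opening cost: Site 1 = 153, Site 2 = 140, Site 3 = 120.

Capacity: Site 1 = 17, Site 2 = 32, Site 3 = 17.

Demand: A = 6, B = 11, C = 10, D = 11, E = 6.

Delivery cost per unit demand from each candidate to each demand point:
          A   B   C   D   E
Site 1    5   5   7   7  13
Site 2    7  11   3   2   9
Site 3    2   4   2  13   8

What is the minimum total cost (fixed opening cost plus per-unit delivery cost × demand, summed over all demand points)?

Open {Site 2, Site 3}; cheapest assignment that respects the capacities:
  Site 2 (cap 32, load 27): C, D, E — cost 10×3 + 11×2 + 6×9 = 106
  Site 3 (cap 17, load 17): A, B — cost 6×2 + 11×4 = 56
  Shipping 162, fixed 260 → total 422.
  Any other capacity-feasible assignment to {Site 2, Site 3} ships for at least 162.
Compare {Site 1, Site 2}: its best feasible assignment gives total 484.
Compare {Site 1, Site 2, Site 3}: its best feasible assignment gives total 575.
Every other set of open sites that can feasibly serve all demand totals ≥ 484 even under its best assignment. Minimum: 422.

422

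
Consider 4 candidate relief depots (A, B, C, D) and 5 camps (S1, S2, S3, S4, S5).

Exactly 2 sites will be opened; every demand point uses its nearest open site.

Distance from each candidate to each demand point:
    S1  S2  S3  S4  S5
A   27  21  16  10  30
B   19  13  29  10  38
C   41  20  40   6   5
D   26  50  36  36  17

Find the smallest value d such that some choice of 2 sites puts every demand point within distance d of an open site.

26

Open {A, D}.
  Farthest demand point is S1 at distance 26 (to D); all others are ≤ 26.
With {A, C} the worst case is 27.
With {B, C} the worst case is 29.
No size-2 selection achieves below 26.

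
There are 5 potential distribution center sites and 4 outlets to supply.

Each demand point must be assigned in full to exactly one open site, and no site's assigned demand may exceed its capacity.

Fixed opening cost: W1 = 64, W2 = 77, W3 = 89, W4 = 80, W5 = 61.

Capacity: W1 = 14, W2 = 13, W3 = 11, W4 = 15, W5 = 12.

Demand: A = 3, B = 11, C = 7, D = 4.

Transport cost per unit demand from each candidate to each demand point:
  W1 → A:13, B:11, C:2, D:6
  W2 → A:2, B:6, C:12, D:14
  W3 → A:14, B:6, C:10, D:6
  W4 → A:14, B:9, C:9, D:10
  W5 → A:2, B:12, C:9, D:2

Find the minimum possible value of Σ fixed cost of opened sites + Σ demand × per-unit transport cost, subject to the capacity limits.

284

Open {W1, W2}; cheapest assignment that respects the capacities:
  W1 (cap 14, load 14): A, C, D — cost 3×13 + 7×2 + 4×6 = 77
  W2 (cap 13, load 11): B — cost 11×6 = 66
  Shipping 143, fixed 141 → total 284.
  Any other capacity-feasible assignment to {W1, W2} ships for at least 143.
Compare {W1, W3}: its best feasible assignment gives total 296.
Compare {W1, W2, W5}: its best feasible assignment gives total 296.
Every other set of open sites that can feasibly serve all demand totals ≥ 296 even under its best assignment. Minimum: 284.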